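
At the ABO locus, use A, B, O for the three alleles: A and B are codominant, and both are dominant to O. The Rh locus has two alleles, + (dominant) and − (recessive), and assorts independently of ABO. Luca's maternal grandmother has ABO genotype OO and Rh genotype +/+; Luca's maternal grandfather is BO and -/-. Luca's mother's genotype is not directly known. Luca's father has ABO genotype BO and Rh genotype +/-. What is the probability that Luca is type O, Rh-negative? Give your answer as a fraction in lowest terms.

Luca's mother's ABO genotype from OO × BO: 1/2 BO, 1/2 OO.
Crossing each possibility with the father BO and summing P(type O): 1/2·1/4 + 1/2·1/2 = 3/8.
Similarly for Rh via the mother's Rh distribution: P(Rh-) = 1/4.
Independent loci: 3/8 × 1/4 = 3/32.

3/32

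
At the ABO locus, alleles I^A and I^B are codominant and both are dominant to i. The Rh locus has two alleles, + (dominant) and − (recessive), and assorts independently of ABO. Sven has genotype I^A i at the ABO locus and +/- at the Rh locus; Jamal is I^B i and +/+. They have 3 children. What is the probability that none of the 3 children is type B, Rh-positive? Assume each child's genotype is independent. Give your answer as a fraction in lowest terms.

ABO cross I^A i × I^B i → 1/4 O, 1/4 A, 1/4 B, 1/4 AB.
Rh cross +/- × +/+ → 1 Rh+; so P(type B, Rh-positive) = 1/4 × 1 = 1/4 per child.
P(not type B, Rh-positive) = 3/4 for one child; (3/4)^3 = 27/64.

27/64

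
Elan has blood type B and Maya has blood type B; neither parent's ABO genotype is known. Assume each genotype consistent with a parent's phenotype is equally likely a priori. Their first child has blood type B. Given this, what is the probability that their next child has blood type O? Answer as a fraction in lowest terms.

Possible genotypes: Elan ∈ {I^B I^B, I^B i}; Maya ∈ {I^B I^B, I^B i}.
Weight each parental genotype pair by prior × P(type-B child):
  I^B I^B × I^B I^B: posterior weight 4/15; P(next child type O) = 0.
  I^B I^B × I^B i: posterior weight 4/15; P(next child type O) = 0.
  I^B i × I^B I^B: posterior weight 4/15; P(next child type O) = 0.
  I^B i × I^B i: posterior weight 1/5; P(next child type O) = 1/4.
Weighted sum = 1/20.

1/20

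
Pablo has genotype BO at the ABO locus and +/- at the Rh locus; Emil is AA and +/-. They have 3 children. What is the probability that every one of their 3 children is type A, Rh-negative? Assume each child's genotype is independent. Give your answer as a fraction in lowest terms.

1/512

ABO cross BO × AA → 1/2 A, 1/2 AB.
Rh cross +/- × +/- → 3/4 Rh+, 1/4 Rh-; so P(type A, Rh-negative) = 1/2 × 1/4 = 1/8 per child.
All 3 independent: (1/8)^3 = 1/512.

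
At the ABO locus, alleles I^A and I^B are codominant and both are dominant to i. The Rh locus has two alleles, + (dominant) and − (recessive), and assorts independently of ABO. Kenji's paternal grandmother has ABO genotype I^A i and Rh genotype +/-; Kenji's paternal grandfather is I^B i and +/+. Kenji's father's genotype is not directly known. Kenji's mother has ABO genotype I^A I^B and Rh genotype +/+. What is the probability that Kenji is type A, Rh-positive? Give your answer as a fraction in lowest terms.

3/8

Kenji's father's ABO genotype from I^A i × I^B i: 1/4 I^A I^B, 1/4 I^A i, 1/4 I^B i, 1/4 i i.
Crossing each possibility with the mother I^A I^B and summing P(type A): 1/4·1/4 + 1/4·1/2 + 1/4·1/4 + 1/4·1/2 = 3/8.
Similarly for Rh via the father's Rh distribution: P(Rh+) = 1.
Independent loci: 3/8 × 1 = 3/8.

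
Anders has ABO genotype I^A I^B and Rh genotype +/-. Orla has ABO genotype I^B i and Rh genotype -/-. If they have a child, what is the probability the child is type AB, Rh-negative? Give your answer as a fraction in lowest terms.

1/8

ABO cross I^A I^B × I^B i → offspring phenotypes: 1/4 A, 1/2 B, 1/4 AB.
Rh cross +/- × -/- → 1/2 Rh+, 1/2 Rh-.
Independent loci: P(type AB, Rh-negative) = 1/4 × 1/2 = 1/8.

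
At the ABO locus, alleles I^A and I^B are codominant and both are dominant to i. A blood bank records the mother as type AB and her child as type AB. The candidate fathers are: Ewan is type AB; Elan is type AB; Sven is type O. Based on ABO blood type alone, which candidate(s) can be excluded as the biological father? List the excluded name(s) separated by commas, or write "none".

A candidate is excluded only if no genotype consistent with his phenotype could produce a type AB child with a type AB mother.
Sven (type O): no genotype consistent with that phenotype can produce a type-AB child with a type-AB mother.

Sven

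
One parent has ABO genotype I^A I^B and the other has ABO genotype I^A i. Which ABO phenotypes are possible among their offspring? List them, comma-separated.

A, B, AB

Gametes from I^A I^B × I^A i give offspring ABO genotypes I^A I^A, I^A I^B, I^A i, I^B i, i.e. phenotypes A, B, AB.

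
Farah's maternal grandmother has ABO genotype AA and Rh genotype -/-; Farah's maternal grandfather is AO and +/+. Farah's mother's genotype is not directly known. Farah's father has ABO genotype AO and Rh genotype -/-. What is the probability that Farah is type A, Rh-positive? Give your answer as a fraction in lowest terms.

Farah's mother's ABO genotype from AA × AO: 1/2 AA, 1/2 AO.
Crossing each possibility with the father AO and summing P(type A): 1/2·1 + 1/2·3/4 = 7/8.
Similarly for Rh via the mother's Rh distribution: P(Rh+) = 1/2.
Independent loci: 7/8 × 1/2 = 7/16.

7/16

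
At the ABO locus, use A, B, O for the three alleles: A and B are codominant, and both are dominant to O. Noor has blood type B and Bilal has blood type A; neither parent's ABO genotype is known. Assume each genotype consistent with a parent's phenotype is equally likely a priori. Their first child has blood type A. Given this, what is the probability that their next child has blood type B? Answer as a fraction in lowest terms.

1/12

Possible genotypes: Noor ∈ {BB, BO}; Bilal ∈ {AA, AO}.
Weight each parental genotype pair by prior × P(type-A child):
  BO × AA: posterior weight 2/3; P(next child type B) = 0.
  BO × AO: posterior weight 1/3; P(next child type B) = 1/4.
Weighted sum = 1/12.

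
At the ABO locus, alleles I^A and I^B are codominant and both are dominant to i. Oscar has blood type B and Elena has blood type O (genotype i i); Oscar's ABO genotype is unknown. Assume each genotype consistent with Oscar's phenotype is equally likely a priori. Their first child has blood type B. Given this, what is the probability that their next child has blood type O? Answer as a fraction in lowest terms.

1/6

Possible genotypes: Oscar ∈ {I^B I^B, I^B i}; Elena ∈ {i i}.
Weight each parental genotype pair by prior × P(type-B child):
  I^B I^B × i i: posterior weight 2/3; P(next child type O) = 0.
  I^B i × i i: posterior weight 1/3; P(next child type O) = 1/2.
Weighted sum = 1/6.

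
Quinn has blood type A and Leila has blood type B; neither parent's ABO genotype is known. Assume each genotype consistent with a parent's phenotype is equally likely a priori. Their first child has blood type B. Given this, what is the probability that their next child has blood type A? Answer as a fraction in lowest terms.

Possible genotypes: Quinn ∈ {AA, AO}; Leila ∈ {BB, BO}.
Weight each parental genotype pair by prior × P(type-B child):
  AO × BB: posterior weight 2/3; P(next child type A) = 0.
  AO × BO: posterior weight 1/3; P(next child type A) = 1/4.
Weighted sum = 1/12.

1/12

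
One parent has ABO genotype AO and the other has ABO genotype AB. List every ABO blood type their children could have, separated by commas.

A, B, AB

Gametes from AO × AB give offspring ABO genotypes AA, AB, AO, BO, i.e. phenotypes A, B, AB.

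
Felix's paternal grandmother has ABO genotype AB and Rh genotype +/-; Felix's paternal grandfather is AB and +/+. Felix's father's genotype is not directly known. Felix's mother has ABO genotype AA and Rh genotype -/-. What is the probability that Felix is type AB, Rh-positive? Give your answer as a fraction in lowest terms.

Felix's father's ABO genotype from AB × AB: 1/4 AA, 1/2 AB, 1/4 BB.
Crossing each possibility with the mother AA and summing P(type AB): 1/4·0 + 1/2·1/2 + 1/4·1 = 1/2.
Similarly for Rh via the father's Rh distribution: P(Rh+) = 3/4.
Independent loci: 1/2 × 3/4 = 3/8.

3/8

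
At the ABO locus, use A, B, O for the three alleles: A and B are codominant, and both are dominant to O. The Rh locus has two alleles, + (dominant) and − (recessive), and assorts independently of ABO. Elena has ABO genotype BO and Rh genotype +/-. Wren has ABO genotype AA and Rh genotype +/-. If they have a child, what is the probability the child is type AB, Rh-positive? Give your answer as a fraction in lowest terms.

3/8

ABO cross BO × AA → offspring phenotypes: 1/2 A, 1/2 AB.
Rh cross +/- × +/- → 3/4 Rh+, 1/4 Rh-.
Independent loci: P(type AB, Rh-positive) = 1/2 × 3/4 = 3/8.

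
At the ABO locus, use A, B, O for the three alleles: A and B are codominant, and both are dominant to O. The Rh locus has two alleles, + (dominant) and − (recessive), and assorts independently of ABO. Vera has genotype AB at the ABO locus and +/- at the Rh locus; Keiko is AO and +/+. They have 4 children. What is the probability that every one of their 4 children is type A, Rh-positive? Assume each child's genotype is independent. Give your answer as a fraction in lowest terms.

1/16

ABO cross AB × AO → 1/2 A, 1/4 B, 1/4 AB.
Rh cross +/- × +/+ → 1 Rh+; so P(type A, Rh-positive) = 1/2 × 1 = 1/2 per child.
All 4 independent: (1/2)^4 = 1/16.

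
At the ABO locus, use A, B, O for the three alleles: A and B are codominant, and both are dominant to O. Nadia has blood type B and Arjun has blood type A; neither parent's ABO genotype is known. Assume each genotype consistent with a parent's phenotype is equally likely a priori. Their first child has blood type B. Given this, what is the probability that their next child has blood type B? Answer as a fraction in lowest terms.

5/12

Possible genotypes: Nadia ∈ {BB, BO}; Arjun ∈ {AA, AO}.
Weight each parental genotype pair by prior × P(type-B child):
  BB × AO: posterior weight 2/3; P(next child type B) = 1/2.
  BO × AO: posterior weight 1/3; P(next child type B) = 1/4.
Weighted sum = 5/12.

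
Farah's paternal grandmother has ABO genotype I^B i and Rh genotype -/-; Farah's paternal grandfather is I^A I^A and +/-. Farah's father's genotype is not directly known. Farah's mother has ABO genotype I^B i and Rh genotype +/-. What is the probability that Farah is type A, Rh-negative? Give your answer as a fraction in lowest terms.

Farah's father's ABO genotype from I^B i × I^A I^A: 1/2 I^A I^B, 1/2 I^A i.
Crossing each possibility with the mother I^B i and summing P(type A): 1/2·1/4 + 1/2·1/4 = 1/4.
Similarly for Rh via the father's Rh distribution: P(Rh-) = 3/8.
Independent loci: 1/4 × 3/8 = 3/32.

3/32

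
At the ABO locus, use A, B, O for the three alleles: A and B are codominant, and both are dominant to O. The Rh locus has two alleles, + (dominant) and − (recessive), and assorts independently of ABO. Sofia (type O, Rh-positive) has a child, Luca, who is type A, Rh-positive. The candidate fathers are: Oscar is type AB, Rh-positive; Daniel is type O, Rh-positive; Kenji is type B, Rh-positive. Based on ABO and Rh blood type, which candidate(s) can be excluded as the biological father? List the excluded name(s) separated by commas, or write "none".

A candidate is excluded only if no genotype consistent with his phenotype could produce a type A, Rh-positive child with a type O, Rh-positive mother.
Daniel (type O, Rh+): no genotype consistent with that phenotype can produce a type-A Rh+ child with a type-O mother.
Kenji (type B, Rh+): no genotype consistent with that phenotype can produce a type-A Rh+ child with a type-O mother.

Daniel, Kenji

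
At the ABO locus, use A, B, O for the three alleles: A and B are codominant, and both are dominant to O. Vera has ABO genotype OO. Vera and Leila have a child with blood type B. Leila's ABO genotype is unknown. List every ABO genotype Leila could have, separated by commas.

For each candidate genotype of Leila, check whether crossing it with OO can produce every observed child phenotype.
  AA → possible child types {A} ✗
  AB → possible child types {A, B} ✓
  AO → possible child types {O, A} ✗
  BB → possible child types {B} ✓
  BO → possible child types {O, B} ✓
  OO → possible child types {O} ✗

AB, BB, BO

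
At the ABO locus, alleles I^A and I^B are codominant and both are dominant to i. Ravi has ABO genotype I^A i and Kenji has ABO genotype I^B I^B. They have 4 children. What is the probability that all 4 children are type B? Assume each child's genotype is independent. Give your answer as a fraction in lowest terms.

1/16

ABO cross I^A i × I^B I^B → 1/2 B, 1/2 AB.
So P(type B) = 1/2 per child.
All 4 independent: (1/2)^4 = 1/16.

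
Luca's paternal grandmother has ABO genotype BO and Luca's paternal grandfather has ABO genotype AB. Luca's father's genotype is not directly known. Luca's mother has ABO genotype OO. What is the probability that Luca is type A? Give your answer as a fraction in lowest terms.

Luca's father's ABO genotype from BO × AB: 1/4 AB, 1/4 AO, 1/4 BB, 1/4 BO.
Crossing each possibility with the mother OO and summing P(type A): 1/4·1/2 + 1/4·1/2 + 1/4·0 + 1/4·0 = 1/4.

1/4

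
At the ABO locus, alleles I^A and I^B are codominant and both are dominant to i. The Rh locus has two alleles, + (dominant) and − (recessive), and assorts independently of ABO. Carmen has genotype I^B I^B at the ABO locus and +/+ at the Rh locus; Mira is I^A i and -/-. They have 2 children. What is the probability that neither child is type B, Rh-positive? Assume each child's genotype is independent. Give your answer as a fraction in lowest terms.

ABO cross I^B I^B × I^A i → 1/2 B, 1/2 AB.
Rh cross +/+ × -/- → 1 Rh+; so P(type B, Rh-positive) = 1/2 × 1 = 1/2 per child.
P(not type B, Rh-positive) = 1/2 for one child; (1/2)^2 = 1/4.

1/4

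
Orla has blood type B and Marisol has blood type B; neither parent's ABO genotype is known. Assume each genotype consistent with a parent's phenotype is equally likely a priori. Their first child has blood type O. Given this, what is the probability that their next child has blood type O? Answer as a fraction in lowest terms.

Possible genotypes: Orla ∈ {BB, BO}; Marisol ∈ {BB, BO}.
Weight each parental genotype pair by prior × P(type-O child):
  BO × BO: posterior weight 1; P(next child type O) = 1/4.
Weighted sum = 1/4.

1/4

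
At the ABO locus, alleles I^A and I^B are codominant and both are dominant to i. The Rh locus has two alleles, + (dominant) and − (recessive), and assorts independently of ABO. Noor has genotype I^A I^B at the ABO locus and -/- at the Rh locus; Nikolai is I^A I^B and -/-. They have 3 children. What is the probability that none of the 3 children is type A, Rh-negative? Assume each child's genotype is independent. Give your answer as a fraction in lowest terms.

27/64

ABO cross I^A I^B × I^A I^B → 1/4 A, 1/4 B, 1/2 AB.
Rh cross -/- × -/- → 1 Rh-; so P(type A, Rh-negative) = 1/4 × 1 = 1/4 per child.
P(not type A, Rh-negative) = 3/4 for one child; (3/4)^3 = 27/64.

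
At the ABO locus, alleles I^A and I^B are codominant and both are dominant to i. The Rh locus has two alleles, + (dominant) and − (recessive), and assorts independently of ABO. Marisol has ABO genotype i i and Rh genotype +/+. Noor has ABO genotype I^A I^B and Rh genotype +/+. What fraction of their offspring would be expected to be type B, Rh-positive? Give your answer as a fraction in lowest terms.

ABO cross i i × I^A I^B → offspring phenotypes: 1/2 A, 1/2 B.
Rh cross +/+ × +/+ → 1 Rh+.
Independent loci: P(type B, Rh-positive) = 1/2 × 1 = 1/2.

1/2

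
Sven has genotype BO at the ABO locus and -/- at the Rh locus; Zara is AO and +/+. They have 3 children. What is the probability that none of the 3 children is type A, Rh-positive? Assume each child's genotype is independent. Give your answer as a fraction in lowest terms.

27/64

ABO cross BO × AO → 1/4 O, 1/4 A, 1/4 B, 1/4 AB.
Rh cross -/- × +/+ → 1 Rh+; so P(type A, Rh-positive) = 1/4 × 1 = 1/4 per child.
P(not type A, Rh-positive) = 3/4 for one child; (3/4)^3 = 27/64.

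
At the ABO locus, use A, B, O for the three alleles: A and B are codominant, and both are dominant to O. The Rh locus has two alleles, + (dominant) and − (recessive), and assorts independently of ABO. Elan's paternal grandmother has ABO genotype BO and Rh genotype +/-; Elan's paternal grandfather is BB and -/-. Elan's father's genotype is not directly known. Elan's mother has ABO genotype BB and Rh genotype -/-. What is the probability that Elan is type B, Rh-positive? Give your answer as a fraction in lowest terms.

1/4

Elan's father's ABO genotype from BO × BB: 1/2 BB, 1/2 BO.
Crossing each possibility with the mother BB and summing P(type B): 1/2·1 + 1/2·1 = 1.
Similarly for Rh via the father's Rh distribution: P(Rh+) = 1/4.
Independent loci: 1 × 1/4 = 1/4.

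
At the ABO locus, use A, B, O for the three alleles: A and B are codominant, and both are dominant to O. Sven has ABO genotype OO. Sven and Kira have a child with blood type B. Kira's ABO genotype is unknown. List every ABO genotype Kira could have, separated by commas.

AB, BB, BO

For each candidate genotype of Kira, check whether crossing it with OO can produce every observed child phenotype.
  AA → possible child types {A} ✗
  AB → possible child types {A, B} ✓
  AO → possible child types {O, A} ✗
  BB → possible child types {B} ✓
  BO → possible child types {O, B} ✓
  OO → possible child types {O} ✗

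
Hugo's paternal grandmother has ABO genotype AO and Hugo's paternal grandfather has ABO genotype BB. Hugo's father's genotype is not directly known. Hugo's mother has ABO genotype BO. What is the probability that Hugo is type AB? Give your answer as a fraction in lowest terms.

1/8

Hugo's father's ABO genotype from AO × BB: 1/2 AB, 1/2 BO.
Crossing each possibility with the mother BO and summing P(type AB): 1/2·1/4 + 1/2·0 = 1/8.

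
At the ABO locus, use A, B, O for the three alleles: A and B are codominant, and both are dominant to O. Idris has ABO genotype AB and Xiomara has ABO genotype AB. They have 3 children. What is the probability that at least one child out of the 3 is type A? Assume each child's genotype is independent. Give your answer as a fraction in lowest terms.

ABO cross AB × AB → 1/4 A, 1/4 B, 1/2 AB.
So P(type A) = 1/4 per child.
P(none) = (3/4)^3 = 27/64; P(at least one) = 1 − 27/64 = 37/64.

37/64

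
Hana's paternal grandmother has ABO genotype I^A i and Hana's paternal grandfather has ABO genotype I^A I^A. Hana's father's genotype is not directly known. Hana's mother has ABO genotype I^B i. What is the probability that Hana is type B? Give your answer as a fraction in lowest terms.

Hana's father's ABO genotype from I^A i × I^A I^A: 1/2 I^A I^A, 1/2 I^A i.
Crossing each possibility with the mother I^B i and summing P(type B): 1/2·0 + 1/2·1/4 = 1/8.

1/8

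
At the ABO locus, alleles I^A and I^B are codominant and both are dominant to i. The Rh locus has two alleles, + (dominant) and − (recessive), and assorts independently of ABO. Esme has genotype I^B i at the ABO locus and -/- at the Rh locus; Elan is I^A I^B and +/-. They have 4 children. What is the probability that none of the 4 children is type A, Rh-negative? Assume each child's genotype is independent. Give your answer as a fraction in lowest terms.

ABO cross I^B i × I^A I^B → 1/4 A, 1/2 B, 1/4 AB.
Rh cross -/- × +/- → 1/2 Rh+, 1/2 Rh-; so P(type A, Rh-negative) = 1/4 × 1/2 = 1/8 per child.
P(not type A, Rh-negative) = 7/8 for one child; (7/8)^4 = 2401/4096.

2401/4096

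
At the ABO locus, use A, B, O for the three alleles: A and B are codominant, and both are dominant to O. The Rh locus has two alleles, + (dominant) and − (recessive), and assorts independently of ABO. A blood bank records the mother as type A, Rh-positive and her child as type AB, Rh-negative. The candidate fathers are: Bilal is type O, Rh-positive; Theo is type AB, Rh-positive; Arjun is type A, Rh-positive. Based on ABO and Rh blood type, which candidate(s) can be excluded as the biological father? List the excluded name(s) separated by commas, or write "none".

A candidate is excluded only if no genotype consistent with his phenotype could produce a type AB, Rh-negative child with a type A, Rh-positive mother.
Bilal (type O, Rh+): no genotype consistent with that phenotype can produce a type-AB Rh- child with a type-A mother.
Arjun (type A, Rh+): no genotype consistent with that phenotype can produce a type-AB Rh- child with a type-A mother.

Bilal, Arjun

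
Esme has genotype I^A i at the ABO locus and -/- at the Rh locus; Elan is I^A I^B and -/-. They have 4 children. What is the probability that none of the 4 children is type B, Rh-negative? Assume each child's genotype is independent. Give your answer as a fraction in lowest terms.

ABO cross I^A i × I^A I^B → 1/2 A, 1/4 B, 1/4 AB.
Rh cross -/- × -/- → 1 Rh-; so P(type B, Rh-negative) = 1/4 × 1 = 1/4 per child.
P(not type B, Rh-negative) = 3/4 for one child; (3/4)^4 = 81/256.

81/256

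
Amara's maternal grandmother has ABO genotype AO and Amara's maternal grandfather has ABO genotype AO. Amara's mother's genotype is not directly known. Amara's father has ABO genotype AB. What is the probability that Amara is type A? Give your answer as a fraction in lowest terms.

Amara's mother's ABO genotype from AO × AO: 1/4 AA, 1/2 AO, 1/4 OO.
Crossing each possibility with the father AB and summing P(type A): 1/4·1/2 + 1/2·1/2 + 1/4·1/2 = 1/2.

1/2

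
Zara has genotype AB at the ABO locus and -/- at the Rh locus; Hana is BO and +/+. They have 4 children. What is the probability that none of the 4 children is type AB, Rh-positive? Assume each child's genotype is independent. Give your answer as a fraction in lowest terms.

ABO cross AB × BO → 1/4 A, 1/2 B, 1/4 AB.
Rh cross -/- × +/+ → 1 Rh+; so P(type AB, Rh-positive) = 1/4 × 1 = 1/4 per child.
P(not type AB, Rh-positive) = 3/4 for one child; (3/4)^4 = 81/256.

81/256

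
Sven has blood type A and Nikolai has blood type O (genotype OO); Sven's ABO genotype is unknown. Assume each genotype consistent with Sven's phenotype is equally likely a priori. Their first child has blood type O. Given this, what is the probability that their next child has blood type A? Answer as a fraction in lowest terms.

Possible genotypes: Sven ∈ {AA, AO}; Nikolai ∈ {OO}.
Weight each parental genotype pair by prior × P(type-O child):
  AO × OO: posterior weight 1; P(next child type A) = 1/2.
Weighted sum = 1/2.

1/2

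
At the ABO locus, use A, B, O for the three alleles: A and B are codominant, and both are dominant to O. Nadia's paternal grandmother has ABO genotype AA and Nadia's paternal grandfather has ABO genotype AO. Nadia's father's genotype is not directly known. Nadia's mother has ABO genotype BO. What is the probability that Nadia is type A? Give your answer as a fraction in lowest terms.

3/8

Nadia's father's ABO genotype from AA × AO: 1/2 AA, 1/2 AO.
Crossing each possibility with the mother BO and summing P(type A): 1/2·1/2 + 1/2·1/4 = 3/8.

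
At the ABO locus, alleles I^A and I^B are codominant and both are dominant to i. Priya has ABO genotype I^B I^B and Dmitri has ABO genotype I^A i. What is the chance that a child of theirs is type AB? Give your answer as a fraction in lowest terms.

1/2

ABO cross I^B I^B × I^A i → offspring phenotypes: 1/2 B, 1/2 AB.
So P(type AB) = 1/2.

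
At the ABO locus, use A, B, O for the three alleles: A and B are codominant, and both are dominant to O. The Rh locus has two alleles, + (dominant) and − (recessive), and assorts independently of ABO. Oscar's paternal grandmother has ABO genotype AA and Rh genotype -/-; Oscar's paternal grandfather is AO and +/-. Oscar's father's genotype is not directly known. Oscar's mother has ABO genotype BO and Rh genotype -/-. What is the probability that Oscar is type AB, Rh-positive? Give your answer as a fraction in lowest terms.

Oscar's father's ABO genotype from AA × AO: 1/2 AA, 1/2 AO.
Crossing each possibility with the mother BO and summing P(type AB): 1/2·1/2 + 1/2·1/4 = 3/8.
Similarly for Rh via the father's Rh distribution: P(Rh+) = 1/4.
Independent loci: 3/8 × 1/4 = 3/32.

3/32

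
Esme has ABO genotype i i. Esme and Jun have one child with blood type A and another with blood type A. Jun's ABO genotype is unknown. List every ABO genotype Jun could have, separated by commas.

I^A I^A, I^A I^B, I^A i

For each candidate genotype of Jun, check whether crossing it with i i can produce every observed child phenotype.
  I^A I^A → possible child types {A} ✓
  I^A I^B → possible child types {A, B} ✓
  I^A i → possible child types {O, A} ✓
  I^B I^B → possible child types {B} ✗
  I^B i → possible child types {O, B} ✗
  i i → possible child types {O} ✗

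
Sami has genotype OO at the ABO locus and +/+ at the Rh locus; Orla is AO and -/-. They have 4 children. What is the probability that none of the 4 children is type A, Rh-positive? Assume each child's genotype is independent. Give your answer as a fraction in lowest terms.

ABO cross OO × AO → 1/2 O, 1/2 A.
Rh cross +/+ × -/- → 1 Rh+; so P(type A, Rh-positive) = 1/2 × 1 = 1/2 per child.
P(not type A, Rh-positive) = 1/2 for one child; (1/2)^4 = 1/16.

1/16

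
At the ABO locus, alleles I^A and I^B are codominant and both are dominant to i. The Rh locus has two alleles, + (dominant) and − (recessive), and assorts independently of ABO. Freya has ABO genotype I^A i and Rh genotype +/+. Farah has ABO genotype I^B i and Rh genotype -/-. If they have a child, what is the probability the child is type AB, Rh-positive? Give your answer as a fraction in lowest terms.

1/4

ABO cross I^A i × I^B i → offspring phenotypes: 1/4 O, 1/4 A, 1/4 B, 1/4 AB.
Rh cross +/+ × -/- → 1 Rh+.
Independent loci: P(type AB, Rh-positive) = 1/4 × 1 = 1/4.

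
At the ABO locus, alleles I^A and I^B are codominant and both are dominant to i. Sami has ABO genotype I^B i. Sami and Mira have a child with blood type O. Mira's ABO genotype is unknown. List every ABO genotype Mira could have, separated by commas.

For each candidate genotype of Mira, check whether crossing it with I^B i can produce every observed child phenotype.
  I^A I^A → possible child types {A, AB} ✗
  I^A I^B → possible child types {A, B, AB} ✗
  I^A i → possible child types {O, A, B, AB} ✓
  I^B I^B → possible child types {B} ✗
  I^B i → possible child types {O, B} ✓
  i i → possible child types {O, B} ✓

I^A i, I^B i, i i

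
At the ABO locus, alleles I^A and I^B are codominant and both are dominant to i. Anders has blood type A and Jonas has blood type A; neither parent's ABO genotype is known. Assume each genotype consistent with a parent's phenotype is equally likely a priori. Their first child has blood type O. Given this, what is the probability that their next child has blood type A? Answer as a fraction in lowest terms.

Possible genotypes: Anders ∈ {I^A I^A, I^A i}; Jonas ∈ {I^A I^A, I^A i}.
Weight each parental genotype pair by prior × P(type-O child):
  I^A i × I^A i: posterior weight 1; P(next child type A) = 3/4.
Weighted sum = 3/4.

3/4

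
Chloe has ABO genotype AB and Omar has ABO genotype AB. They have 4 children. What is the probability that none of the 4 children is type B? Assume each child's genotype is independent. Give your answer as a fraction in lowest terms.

ABO cross AB × AB → 1/4 A, 1/4 B, 1/2 AB.
So P(type B) = 1/4 per child.
P(not type B) = 3/4 for one child; (3/4)^4 = 81/256.

81/256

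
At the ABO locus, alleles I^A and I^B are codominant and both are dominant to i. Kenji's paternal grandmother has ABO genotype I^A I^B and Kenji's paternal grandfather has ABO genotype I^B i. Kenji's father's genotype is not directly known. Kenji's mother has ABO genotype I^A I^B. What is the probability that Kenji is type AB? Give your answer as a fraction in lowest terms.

3/8

Kenji's father's ABO genotype from I^A I^B × I^B i: 1/4 I^A I^B, 1/4 I^A i, 1/4 I^B I^B, 1/4 I^B i.
Crossing each possibility with the mother I^A I^B and summing P(type AB): 1/4·1/2 + 1/4·1/4 + 1/4·1/2 + 1/4·1/4 = 3/8.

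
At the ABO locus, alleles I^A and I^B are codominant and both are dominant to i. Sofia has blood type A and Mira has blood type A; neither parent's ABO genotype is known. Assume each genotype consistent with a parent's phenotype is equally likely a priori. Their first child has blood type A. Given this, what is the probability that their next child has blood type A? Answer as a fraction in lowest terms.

Possible genotypes: Sofia ∈ {I^A I^A, I^A i}; Mira ∈ {I^A I^A, I^A i}.
Weight each parental genotype pair by prior × P(type-A child):
  I^A I^A × I^A I^A: posterior weight 4/15; P(next child type A) = 1.
  I^A I^A × I^A i: posterior weight 4/15; P(next child type A) = 1.
  I^A i × I^A I^A: posterior weight 4/15; P(next child type A) = 1.
  I^A i × I^A i: posterior weight 1/5; P(next child type A) = 3/4.
Weighted sum = 19/20.

19/20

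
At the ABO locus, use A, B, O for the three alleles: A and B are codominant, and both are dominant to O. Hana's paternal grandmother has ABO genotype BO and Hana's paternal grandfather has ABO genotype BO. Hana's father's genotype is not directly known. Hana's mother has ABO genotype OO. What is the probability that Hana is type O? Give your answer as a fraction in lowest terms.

1/2

Hana's father's ABO genotype from BO × BO: 1/4 BB, 1/2 BO, 1/4 OO.
Crossing each possibility with the mother OO and summing P(type O): 1/4·0 + 1/2·1/2 + 1/4·1 = 1/2.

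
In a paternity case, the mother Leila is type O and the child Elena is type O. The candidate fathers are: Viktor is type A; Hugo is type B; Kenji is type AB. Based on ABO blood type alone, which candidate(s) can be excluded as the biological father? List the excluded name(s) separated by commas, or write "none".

Kenji

A candidate is excluded only if no genotype consistent with his phenotype could produce a type O child with a type O mother.
Kenji (type AB): no genotype consistent with that phenotype can produce a type-O child with a type-O mother.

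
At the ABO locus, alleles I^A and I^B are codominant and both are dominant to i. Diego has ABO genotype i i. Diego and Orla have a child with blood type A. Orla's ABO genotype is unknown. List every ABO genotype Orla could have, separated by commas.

I^A I^A, I^A I^B, I^A i

For each candidate genotype of Orla, check whether crossing it with i i can produce every observed child phenotype.
  I^A I^A → possible child types {A} ✓
  I^A I^B → possible child types {A, B} ✓
  I^A i → possible child types {O, A} ✓
  I^B I^B → possible child types {B} ✗
  I^B i → possible child types {O, B} ✗
  i i → possible child types {O} ✗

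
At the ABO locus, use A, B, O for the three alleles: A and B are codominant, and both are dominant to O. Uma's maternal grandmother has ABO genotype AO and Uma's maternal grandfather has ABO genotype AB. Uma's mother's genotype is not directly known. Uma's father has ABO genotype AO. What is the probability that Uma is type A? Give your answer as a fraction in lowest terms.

Uma's mother's ABO genotype from AO × AB: 1/4 AA, 1/4 AB, 1/4 AO, 1/4 BO.
Crossing each possibility with the father AO and summing P(type A): 1/4·1 + 1/4·1/2 + 1/4·3/4 + 1/4·1/4 = 5/8.

5/8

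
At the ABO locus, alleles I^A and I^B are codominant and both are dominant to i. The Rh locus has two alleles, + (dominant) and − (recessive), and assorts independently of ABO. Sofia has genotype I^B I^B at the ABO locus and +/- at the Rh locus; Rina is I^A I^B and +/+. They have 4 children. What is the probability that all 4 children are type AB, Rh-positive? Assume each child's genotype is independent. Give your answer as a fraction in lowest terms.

1/16

ABO cross I^B I^B × I^A I^B → 1/2 B, 1/2 AB.
Rh cross +/- × +/+ → 1 Rh+; so P(type AB, Rh-positive) = 1/2 × 1 = 1/2 per child.
All 4 independent: (1/2)^4 = 1/16.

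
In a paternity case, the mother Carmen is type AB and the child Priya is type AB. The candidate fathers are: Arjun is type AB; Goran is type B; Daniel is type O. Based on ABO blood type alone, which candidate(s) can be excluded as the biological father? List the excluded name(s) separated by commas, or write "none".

A candidate is excluded only if no genotype consistent with his phenotype could produce a type AB child with a type AB mother.
Daniel (type O): no genotype consistent with that phenotype can produce a type-AB child with a type-AB mother.

Daniel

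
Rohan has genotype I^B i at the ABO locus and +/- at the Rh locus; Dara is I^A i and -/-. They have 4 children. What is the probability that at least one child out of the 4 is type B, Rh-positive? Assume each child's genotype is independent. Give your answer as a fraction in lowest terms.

1695/4096

ABO cross I^B i × I^A i → 1/4 O, 1/4 A, 1/4 B, 1/4 AB.
Rh cross +/- × -/- → 1/2 Rh+, 1/2 Rh-; so P(type B, Rh-positive) = 1/4 × 1/2 = 1/8 per child.
P(none) = (7/8)^4 = 2401/4096; P(at least one) = 1 − 2401/4096 = 1695/4096.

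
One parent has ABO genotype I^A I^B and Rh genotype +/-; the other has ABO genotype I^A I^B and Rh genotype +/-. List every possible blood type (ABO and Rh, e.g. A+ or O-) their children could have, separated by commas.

A+, A-, B+, B-, AB+, AB-

Gametes from I^A I^B × I^A I^B give offspring ABO genotypes I^A I^A, I^A I^B, I^B I^B, i.e. phenotypes A, B, AB.
Rh cross +/- × +/- → phenotypes Rh+, Rh-.
Combining independently: A+, A-, B+, B-, AB+, AB-.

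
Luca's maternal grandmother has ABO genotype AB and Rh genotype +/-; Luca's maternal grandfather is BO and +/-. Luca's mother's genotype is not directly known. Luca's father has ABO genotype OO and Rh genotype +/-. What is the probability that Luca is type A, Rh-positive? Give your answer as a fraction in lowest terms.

3/16

Luca's mother's ABO genotype from AB × BO: 1/4 AB, 1/4 AO, 1/4 BB, 1/4 BO.
Crossing each possibility with the father OO and summing P(type A): 1/4·1/2 + 1/4·1/2 + 1/4·0 + 1/4·0 = 1/4.
Similarly for Rh via the mother's Rh distribution: P(Rh+) = 3/4.
Independent loci: 1/4 × 3/4 = 3/16.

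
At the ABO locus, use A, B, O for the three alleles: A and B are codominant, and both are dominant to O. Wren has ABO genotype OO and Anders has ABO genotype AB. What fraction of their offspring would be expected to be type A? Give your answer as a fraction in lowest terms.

1/2

ABO cross OO × AB → offspring phenotypes: 1/2 A, 1/2 B.
So P(type A) = 1/2.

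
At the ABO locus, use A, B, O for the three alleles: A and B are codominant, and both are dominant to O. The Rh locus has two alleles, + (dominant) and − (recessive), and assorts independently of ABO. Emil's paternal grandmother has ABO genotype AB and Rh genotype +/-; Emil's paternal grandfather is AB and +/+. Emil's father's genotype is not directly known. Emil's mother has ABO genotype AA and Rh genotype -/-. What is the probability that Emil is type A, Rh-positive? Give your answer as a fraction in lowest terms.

3/8

Emil's father's ABO genotype from AB × AB: 1/4 AA, 1/2 AB, 1/4 BB.
Crossing each possibility with the mother AA and summing P(type A): 1/4·1 + 1/2·1/2 + 1/4·0 = 1/2.
Similarly for Rh via the father's Rh distribution: P(Rh+) = 3/4.
Independent loci: 1/2 × 3/4 = 3/8.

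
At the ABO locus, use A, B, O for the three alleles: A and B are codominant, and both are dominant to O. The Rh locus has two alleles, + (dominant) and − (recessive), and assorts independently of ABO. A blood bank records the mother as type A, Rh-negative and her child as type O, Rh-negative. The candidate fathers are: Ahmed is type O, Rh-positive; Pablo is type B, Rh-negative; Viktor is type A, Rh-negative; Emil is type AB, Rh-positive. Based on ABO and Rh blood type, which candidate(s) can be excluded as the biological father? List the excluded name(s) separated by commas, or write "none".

Emil

A candidate is excluded only if no genotype consistent with his phenotype could produce a type O, Rh-negative child with a type A, Rh-negative mother.
Emil (type AB, Rh+): no genotype consistent with that phenotype can produce a type-O Rh- child with a type-A mother.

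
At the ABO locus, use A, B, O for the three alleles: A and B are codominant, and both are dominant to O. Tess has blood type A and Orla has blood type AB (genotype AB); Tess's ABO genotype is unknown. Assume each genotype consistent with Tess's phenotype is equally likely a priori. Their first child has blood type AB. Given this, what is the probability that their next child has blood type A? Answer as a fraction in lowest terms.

Possible genotypes: Tess ∈ {AA, AO}; Orla ∈ {AB}.
Weight each parental genotype pair by prior × P(type-AB child):
  AA × AB: posterior weight 2/3; P(next child type A) = 1/2.
  AO × AB: posterior weight 1/3; P(next child type A) = 1/2.
Weighted sum = 1/2.

1/2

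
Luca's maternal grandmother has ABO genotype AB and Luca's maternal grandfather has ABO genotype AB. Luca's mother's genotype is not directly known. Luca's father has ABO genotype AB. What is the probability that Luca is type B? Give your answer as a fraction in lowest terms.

1/4

Luca's mother's ABO genotype from AB × AB: 1/4 AA, 1/2 AB, 1/4 BB.
Crossing each possibility with the father AB and summing P(type B): 1/4·0 + 1/2·1/4 + 1/4·1/2 = 1/4.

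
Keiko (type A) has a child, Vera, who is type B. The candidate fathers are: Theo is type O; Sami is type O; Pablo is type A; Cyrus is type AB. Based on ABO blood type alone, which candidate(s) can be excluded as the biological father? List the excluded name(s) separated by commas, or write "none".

A candidate is excluded only if no genotype consistent with his phenotype could produce a type B child with a type A mother.
Theo (type O): no genotype consistent with that phenotype can produce a type-B child with a type-A mother.
Sami (type O): no genotype consistent with that phenotype can produce a type-B child with a type-A mother.
Pablo (type A): no genotype consistent with that phenotype can produce a type-B child with a type-A mother.

Theo, Sami, Pablo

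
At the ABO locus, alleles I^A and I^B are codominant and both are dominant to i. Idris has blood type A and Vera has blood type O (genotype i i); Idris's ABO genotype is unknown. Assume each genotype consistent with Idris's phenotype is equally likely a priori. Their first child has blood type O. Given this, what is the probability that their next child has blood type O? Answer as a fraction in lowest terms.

1/2

Possible genotypes: Idris ∈ {I^A I^A, I^A i}; Vera ∈ {i i}.
Weight each parental genotype pair by prior × P(type-O child):
  I^A i × i i: posterior weight 1; P(next child type O) = 1/2.
Weighted sum = 1/2.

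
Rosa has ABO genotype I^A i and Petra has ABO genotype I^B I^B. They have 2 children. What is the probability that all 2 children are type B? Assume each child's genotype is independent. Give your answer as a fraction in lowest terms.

1/4

ABO cross I^A i × I^B I^B → 1/2 B, 1/2 AB.
So P(type B) = 1/2 per child.
All 2 independent: (1/2)^2 = 1/4.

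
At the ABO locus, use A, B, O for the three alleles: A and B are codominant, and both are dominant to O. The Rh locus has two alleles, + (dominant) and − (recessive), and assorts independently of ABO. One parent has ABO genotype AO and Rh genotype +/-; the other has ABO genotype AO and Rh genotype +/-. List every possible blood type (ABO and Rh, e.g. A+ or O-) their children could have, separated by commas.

Gametes from AO × AO give offspring ABO genotypes AA, AO, OO, i.e. phenotypes O, A.
Rh cross +/- × +/- → phenotypes Rh+, Rh-.
Combining independently: O+, O-, A+, A-.

O+, O-, A+, A-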